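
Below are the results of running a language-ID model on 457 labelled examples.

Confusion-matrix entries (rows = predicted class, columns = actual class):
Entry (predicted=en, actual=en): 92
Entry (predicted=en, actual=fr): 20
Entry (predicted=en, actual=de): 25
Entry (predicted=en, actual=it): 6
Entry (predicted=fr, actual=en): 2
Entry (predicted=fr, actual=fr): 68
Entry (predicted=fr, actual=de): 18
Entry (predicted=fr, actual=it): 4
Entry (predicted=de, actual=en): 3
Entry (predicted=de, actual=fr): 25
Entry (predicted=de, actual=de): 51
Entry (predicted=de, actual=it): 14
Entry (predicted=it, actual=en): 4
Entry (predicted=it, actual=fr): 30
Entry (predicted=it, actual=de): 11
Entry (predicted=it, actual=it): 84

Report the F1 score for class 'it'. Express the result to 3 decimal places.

0.709

Take TP from the diagonal, FP from the rest of the 'it' prediction marginal, FN from the rest of the 'it' actual marginal.
F1 score = 2·TP/(2·TP+FP+FN).
it: TP=84, FP=4+30+11=45, FN=6+4+14=24 → 168/237 = 0.7089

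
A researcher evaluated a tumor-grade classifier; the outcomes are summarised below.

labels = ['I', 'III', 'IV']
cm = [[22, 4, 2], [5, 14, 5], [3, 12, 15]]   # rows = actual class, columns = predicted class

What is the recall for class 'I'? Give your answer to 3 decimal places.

One-vs-rest for 'I': TP = diagonal; FP = other classes predicted 'I'; FN = 'I' predicted as other.
recall = TP/(TP+FN).
I: TP=22, FN=4+2=6 → 22/28 = 0.7857

0.786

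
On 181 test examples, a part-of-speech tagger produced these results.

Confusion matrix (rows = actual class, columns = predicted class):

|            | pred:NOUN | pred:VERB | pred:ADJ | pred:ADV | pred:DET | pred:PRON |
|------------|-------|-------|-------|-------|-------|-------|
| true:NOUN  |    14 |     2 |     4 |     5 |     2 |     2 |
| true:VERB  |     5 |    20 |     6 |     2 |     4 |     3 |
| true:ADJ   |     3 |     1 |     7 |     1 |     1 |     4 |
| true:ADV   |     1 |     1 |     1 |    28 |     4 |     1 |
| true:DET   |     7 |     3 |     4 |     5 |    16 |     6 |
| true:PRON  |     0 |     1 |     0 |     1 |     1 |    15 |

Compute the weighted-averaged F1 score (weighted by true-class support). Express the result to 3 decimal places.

Per-class F1 score (2·TP/(2·TP+FP+FN)):
  NOUN: TP=14, FP=5+3+1+7+0=16, FN=2+4+5+2+2=15 → 28/59 = 0.4746
  VERB: TP=20, FP=2+1+1+3+1=8, FN=5+6+2+4+3=20 → 40/68 = 0.5882
  ADJ: TP=7, FP=4+6+1+4+0=15, FN=3+1+1+1+4=10 → 14/39 = 0.3590
  ADV: TP=28, FP=5+2+1+5+1=14, FN=1+1+1+4+1=8 → 56/78 = 0.7179
  DET: TP=16, FP=2+4+1+4+1=12, FN=7+3+4+5+6=25 → 32/69 = 0.4638
  PRON: TP=15, FP=2+3+4+1+6=16, FN=0+1+0+1+1=3 → 30/49 = 0.6122
Weighted-F1 score = Σ (supportᵢ/N)·F1 scoreᵢ with N=181: (29/181)·0.4746 + (40/181)·0.5882 + (17/181)·0.3590 + (36/181)·0.7179 + (41/181)·0.4638 + (18/181)·0.6122 = 0.548

0.548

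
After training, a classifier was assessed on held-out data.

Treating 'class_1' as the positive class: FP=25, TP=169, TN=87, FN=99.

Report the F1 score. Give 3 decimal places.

0.732

Precision = TP/(TP+FP) = 169/194 = 0.8711
Recall = TP/(TP+FN) = 169/268 = 0.6306
F1 = 2·TP/(2·TP+FP+FN) = 338/462 = 0.732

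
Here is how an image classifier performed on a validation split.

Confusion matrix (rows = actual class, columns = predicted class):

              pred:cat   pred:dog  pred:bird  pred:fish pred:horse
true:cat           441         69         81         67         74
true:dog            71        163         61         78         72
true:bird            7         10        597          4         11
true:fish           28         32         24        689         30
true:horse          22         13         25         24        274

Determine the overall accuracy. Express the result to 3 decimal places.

0.729

Accuracy = trace / total = (441+163+597+689+274=2164) / 2967 = 2164/2967 = 0.729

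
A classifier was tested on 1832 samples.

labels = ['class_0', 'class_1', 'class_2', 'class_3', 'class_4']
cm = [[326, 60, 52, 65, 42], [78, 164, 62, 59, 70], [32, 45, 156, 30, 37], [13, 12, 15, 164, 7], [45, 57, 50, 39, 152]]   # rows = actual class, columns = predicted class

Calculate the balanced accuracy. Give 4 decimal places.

Balanced accuracy = mean of per-class recall.
  class_0: recall = 326/545 = 0.59817
  class_1: recall = 164/433 = 0.37875
  class_2: recall = 156/300 = 0.52000
  class_3: recall = 164/211 = 0.77725
  class_4: recall = 152/343 = 0.44315
Mean = (0.59817 + 0.37875 + 0.52000 + 0.77725 + 0.44315) / 5 = 0.5435

0.5435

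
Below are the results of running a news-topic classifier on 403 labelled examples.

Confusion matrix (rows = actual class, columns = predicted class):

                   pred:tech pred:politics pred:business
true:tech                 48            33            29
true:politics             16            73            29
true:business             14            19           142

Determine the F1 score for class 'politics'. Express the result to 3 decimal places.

Take TP from the diagonal, FP from the rest of the 'politics' prediction marginal, FN from the rest of the 'politics' actual marginal.
F1 score = 2·TP/(2·TP+FP+FN).
politics: TP=73, FP=33+19=52, FN=16+29=45 → 146/243 = 0.6008

0.601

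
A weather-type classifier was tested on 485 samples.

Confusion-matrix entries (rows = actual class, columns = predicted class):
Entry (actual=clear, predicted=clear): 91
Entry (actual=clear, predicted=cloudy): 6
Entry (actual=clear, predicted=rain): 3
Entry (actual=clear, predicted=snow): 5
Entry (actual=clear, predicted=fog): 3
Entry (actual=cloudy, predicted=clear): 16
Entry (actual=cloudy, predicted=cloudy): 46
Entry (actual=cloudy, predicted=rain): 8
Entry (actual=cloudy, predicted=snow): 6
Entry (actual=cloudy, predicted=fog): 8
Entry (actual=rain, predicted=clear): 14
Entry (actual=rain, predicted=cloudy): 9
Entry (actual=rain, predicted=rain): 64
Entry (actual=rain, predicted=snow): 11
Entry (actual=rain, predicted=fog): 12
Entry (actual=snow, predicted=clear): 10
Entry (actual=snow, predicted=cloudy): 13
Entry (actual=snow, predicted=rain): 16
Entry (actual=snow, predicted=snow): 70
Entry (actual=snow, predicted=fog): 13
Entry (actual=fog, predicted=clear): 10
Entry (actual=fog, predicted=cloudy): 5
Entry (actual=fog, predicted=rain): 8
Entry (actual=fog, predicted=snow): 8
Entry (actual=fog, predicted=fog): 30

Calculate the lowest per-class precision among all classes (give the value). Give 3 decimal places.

0.455

Per-class precision (TP/(TP+FP)):
  clear: TP=91, FP=16+14+10+10=50 → 91/141 = 0.6454
  cloudy: TP=46, FP=6+9+13+5=33 → 46/79 = 0.5823
  rain: TP=64, FP=3+8+16+8=35 → 64/99 = 0.6465
  snow: TP=70, FP=5+6+11+8=30 → 70/100 = 0.7000
  fog: TP=30, FP=3+8+12+13=36 → 30/66 = 0.4545
Lowest is class 'fog' with precision = 0.455.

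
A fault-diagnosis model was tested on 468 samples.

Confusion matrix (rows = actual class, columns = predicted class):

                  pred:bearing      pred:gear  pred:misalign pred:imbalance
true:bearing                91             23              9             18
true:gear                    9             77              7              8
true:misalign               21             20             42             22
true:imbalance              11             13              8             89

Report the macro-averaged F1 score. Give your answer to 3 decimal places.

0.626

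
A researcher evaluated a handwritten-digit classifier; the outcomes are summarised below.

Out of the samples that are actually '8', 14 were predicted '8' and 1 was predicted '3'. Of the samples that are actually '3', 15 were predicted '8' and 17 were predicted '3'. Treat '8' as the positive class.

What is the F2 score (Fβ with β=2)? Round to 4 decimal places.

0.7865

Fβ = (1+β²)·TP / ((1+β²)·TP + β²·FN + FP), with β²=4
= 5·14 / (5·14 + 4·1 + 15) = 0.7865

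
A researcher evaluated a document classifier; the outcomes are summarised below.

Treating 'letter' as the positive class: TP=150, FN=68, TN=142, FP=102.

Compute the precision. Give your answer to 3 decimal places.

Precision = TP/(TP+FP) = 150/(150+102) = 150/252 = 0.595

0.595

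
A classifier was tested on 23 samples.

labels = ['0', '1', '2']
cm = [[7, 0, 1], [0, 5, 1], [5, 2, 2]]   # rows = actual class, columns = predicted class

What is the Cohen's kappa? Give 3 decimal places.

Observed agreement pₒ = trace/N = 14/23 = 0.6087
Expected agreement pₑ = Σ (rowᵢ·colᵢ)/N² = (8·12 + 6·7 + 9·4)/23² = 0.3289
κ = (pₒ − pₑ)/(1 − pₑ) = (0.6087 − 0.3289)/(1 − 0.3289) = 0.417

0.417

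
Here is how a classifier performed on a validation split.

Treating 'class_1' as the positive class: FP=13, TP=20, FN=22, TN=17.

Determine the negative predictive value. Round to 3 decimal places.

0.436

NPV = TN/(TN+FN) = 17/(17+22) = 0.436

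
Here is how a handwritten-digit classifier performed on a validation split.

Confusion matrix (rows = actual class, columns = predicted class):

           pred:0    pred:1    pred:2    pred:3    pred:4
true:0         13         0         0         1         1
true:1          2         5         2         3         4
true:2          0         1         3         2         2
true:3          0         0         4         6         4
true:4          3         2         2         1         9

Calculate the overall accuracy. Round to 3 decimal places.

Accuracy = trace / total = (13+5+3+6+9=36) / 70 = 36/70 = 0.514

0.514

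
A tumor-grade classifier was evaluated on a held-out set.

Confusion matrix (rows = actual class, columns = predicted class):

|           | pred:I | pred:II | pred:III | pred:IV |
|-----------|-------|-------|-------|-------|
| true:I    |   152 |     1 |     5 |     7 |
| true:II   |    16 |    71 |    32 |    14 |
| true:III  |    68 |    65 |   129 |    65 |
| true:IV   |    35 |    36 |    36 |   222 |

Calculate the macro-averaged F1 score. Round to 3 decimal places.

0.587

Per-class F1 score (2·TP/(2·TP+FP+FN)):
  I: TP=152, FP=16+68+35=119, FN=1+5+7=13 → 304/436 = 0.6972
  II: TP=71, FP=1+65+36=102, FN=16+32+14=62 → 142/306 = 0.4641
  III: TP=129, FP=5+32+36=73, FN=68+65+65=198 → 258/529 = 0.4877
  IV: TP=222, FP=7+14+65=86, FN=35+36+36=107 → 444/637 = 0.6970
Macro-F1 score = mean = (0.6972 + 0.4641 + 0.4877 + 0.6970) / 4 = 0.587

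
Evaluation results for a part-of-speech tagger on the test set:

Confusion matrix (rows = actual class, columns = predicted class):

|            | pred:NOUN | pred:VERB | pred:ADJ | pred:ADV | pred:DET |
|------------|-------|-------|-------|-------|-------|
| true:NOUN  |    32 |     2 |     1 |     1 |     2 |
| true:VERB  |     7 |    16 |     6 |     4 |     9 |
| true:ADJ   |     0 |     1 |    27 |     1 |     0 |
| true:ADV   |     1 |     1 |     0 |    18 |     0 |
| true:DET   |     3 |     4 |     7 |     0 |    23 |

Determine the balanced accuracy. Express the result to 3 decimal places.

Balanced accuracy = mean of per-class recall.
  NOUN: recall = 32/38 = 0.8421
  VERB: recall = 16/42 = 0.3810
  ADJ: recall = 27/29 = 0.9310
  ADV: recall = 18/20 = 0.9000
  DET: recall = 23/37 = 0.6216
Mean = (0.8421 + 0.3810 + 0.9310 + 0.9000 + 0.6216) / 5 = 0.735

0.735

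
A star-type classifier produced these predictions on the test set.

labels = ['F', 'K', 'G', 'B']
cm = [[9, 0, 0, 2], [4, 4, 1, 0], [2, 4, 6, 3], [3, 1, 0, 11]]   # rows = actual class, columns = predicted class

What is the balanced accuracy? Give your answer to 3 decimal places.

0.599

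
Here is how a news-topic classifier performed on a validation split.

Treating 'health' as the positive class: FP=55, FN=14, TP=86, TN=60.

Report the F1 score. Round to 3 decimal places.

Precision = TP/(TP+FP) = 86/141 = 0.6099
Recall = TP/(TP+FN) = 86/100 = 0.8600
F1 = 2·TP/(2·TP+FP+FN) = 172/241 = 0.714

0.714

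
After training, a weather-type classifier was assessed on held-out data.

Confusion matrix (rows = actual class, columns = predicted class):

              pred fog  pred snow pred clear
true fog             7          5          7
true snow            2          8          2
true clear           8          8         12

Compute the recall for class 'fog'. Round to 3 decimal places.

recall = TP/(TP+FN).
fog: TP=7, FN=5+7=12 → 7/19 = 0.3684

0.368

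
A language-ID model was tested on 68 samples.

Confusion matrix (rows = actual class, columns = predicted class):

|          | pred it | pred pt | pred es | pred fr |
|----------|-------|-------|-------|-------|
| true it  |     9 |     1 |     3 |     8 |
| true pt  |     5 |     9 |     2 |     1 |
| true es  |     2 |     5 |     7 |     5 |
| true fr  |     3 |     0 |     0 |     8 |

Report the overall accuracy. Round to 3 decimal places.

0.485

Accuracy = trace / total = (9+9+7+8=33) / 68 = 33/68 = 0.485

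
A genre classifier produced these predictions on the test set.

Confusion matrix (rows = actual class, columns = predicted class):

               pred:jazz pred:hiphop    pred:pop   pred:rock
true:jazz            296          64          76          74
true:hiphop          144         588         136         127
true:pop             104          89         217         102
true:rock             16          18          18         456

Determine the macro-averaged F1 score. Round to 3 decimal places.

Per-class F1 score (2·TP/(2·TP+FP+FN)):
  jazz: TP=296, FP=144+104+16=264, FN=64+76+74=214 → 592/1070 = 0.5533
  hiphop: TP=588, FP=64+89+18=171, FN=144+136+127=407 → 1176/1754 = 0.6705
  pop: TP=217, FP=76+136+18=230, FN=104+89+102=295 → 434/959 = 0.4526
  rock: TP=456, FP=74+127+102=303, FN=16+18+18=52 → 912/1267 = 0.7198
Macro-F1 score = mean = (0.5533 + 0.6705 + 0.4526 + 0.7198) / 4 = 0.599

0.599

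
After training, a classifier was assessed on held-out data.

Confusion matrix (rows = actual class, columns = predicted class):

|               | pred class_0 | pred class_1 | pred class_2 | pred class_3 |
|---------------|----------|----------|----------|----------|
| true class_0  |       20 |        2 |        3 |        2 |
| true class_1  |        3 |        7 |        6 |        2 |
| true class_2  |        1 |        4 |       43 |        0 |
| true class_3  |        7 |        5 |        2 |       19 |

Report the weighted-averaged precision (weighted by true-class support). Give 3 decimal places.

0.714

Per-class precision (TP/(TP+FP)):
  class_0: TP=20, FP=3+1+7=11 → 20/31 = 0.6452
  class_1: TP=7, FP=2+4+5=11 → 7/18 = 0.3889
  class_2: TP=43, FP=3+6+2=11 → 43/54 = 0.7963
  class_3: TP=19, FP=2+2+0=4 → 19/23 = 0.8261
Weighted-precision = Σ (supportᵢ/N)·precisionᵢ with N=126: (27/126)·0.6452 + (18/126)·0.3889 + (48/126)·0.7963 + (33/126)·0.8261 = 0.714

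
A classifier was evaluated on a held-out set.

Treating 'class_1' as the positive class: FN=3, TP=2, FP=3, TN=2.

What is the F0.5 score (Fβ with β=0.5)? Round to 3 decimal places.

0.400

Fβ = (1+β²)·TP / ((1+β²)·TP + β²·FN + FP), with β²=1/4
= 1.25·2 / (1.25·2 + 0.25·3 + 3) = 0.400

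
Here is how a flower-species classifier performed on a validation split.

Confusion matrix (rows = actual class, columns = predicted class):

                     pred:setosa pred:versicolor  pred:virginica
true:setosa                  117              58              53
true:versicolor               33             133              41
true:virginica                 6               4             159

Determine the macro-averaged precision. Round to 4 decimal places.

Per-class precision (TP/(TP+FP)):
  setosa: TP=117, FP=33+6=39 → 117/156 = 0.75000
  versicolor: TP=133, FP=58+4=62 → 133/195 = 0.68205
  virginica: TP=159, FP=53+41=94 → 159/253 = 0.62846
Macro-precision = mean = (0.75000 + 0.68205 + 0.62846) / 3 = 0.6868

0.6868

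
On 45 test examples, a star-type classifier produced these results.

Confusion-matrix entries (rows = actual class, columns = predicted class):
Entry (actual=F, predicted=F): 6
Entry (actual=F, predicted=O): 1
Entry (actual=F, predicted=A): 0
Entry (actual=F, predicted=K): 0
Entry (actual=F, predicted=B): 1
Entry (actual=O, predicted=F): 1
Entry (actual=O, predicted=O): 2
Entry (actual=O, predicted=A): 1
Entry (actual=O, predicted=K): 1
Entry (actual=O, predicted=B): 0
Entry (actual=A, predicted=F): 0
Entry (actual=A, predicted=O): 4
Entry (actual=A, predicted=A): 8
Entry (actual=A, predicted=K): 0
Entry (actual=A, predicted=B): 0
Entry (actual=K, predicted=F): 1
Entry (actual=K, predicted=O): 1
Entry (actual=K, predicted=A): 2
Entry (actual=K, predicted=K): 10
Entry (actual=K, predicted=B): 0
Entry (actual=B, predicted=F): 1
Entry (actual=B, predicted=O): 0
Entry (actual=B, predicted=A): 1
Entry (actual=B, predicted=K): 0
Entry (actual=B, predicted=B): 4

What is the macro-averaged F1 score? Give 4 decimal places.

Per-class F1 score (2·TP/(2·TP+FP+FN)):
  F: TP=6, FP=1+0+1+1=3, FN=1+0+0+1=2 → 12/17 = 0.70588
  O: TP=2, FP=1+4+1+0=6, FN=1+1+1+0=3 → 4/13 = 0.30769
  A: TP=8, FP=0+1+2+1=4, FN=0+4+0+0=4 → 16/24 = 0.66667
  K: TP=10, FP=0+1+0+0=1, FN=1+1+2+0=4 → 20/25 = 0.80000
  B: TP=4, FP=1+0+0+0=1, FN=1+0+1+0=2 → 8/11 = 0.72727
Macro-F1 score = mean = (0.70588 + 0.30769 + 0.66667 + 0.80000 + 0.72727) / 5 = 0.6415

0.6415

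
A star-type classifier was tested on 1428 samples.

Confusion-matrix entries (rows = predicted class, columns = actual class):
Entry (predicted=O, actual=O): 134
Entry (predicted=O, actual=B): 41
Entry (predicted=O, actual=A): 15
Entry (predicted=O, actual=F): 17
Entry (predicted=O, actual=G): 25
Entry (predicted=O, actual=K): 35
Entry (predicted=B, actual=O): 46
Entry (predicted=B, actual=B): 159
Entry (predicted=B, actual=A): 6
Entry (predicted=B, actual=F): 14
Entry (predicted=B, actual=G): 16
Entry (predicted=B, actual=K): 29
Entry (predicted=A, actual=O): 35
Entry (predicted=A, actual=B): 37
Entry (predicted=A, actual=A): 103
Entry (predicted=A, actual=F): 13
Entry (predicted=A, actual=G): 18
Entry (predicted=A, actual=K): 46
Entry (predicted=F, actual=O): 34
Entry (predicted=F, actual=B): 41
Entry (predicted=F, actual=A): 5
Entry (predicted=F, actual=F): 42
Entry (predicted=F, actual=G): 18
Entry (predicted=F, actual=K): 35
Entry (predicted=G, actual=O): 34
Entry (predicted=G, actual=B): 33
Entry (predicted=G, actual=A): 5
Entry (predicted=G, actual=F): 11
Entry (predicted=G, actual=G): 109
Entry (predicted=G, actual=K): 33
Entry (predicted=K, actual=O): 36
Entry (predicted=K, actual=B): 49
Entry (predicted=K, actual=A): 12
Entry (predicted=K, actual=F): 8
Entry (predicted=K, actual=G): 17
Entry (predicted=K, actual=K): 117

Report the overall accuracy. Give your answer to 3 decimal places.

0.465

Accuracy = trace / total = (134+159+103+42+109+117=664) / 1428 = 664/1428 = 0.465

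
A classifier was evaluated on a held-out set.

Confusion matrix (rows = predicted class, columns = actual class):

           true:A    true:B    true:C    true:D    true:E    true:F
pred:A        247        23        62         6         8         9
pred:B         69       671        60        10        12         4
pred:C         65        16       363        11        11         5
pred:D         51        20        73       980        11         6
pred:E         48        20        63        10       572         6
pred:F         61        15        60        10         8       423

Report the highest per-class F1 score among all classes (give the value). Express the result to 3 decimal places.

Per-class F1 score (2·TP/(2·TP+FP+FN)):
  A: TP=247, FP=23+62+6+8+9=108, FN=69+65+51+48+61=294 → 494/896 = 0.5513
  B: TP=671, FP=69+60+10+12+4=155, FN=23+16+20+20+15=94 → 1342/1591 = 0.8435
  C: TP=363, FP=65+16+11+11+5=108, FN=62+60+73+63+60=318 → 726/1152 = 0.6302
  D: TP=980, FP=51+20+73+11+6=161, FN=6+10+11+10+10=47 → 1960/2168 = 0.9041
  E: TP=572, FP=48+20+63+10+6=147, FN=8+12+11+11+8=50 → 1144/1341 = 0.8531
  F: TP=423, FP=61+15+60+10+8=154, FN=9+4+5+6+6=30 → 846/1030 = 0.8214
Highest is class 'D' with F1 score = 0.904.

0.904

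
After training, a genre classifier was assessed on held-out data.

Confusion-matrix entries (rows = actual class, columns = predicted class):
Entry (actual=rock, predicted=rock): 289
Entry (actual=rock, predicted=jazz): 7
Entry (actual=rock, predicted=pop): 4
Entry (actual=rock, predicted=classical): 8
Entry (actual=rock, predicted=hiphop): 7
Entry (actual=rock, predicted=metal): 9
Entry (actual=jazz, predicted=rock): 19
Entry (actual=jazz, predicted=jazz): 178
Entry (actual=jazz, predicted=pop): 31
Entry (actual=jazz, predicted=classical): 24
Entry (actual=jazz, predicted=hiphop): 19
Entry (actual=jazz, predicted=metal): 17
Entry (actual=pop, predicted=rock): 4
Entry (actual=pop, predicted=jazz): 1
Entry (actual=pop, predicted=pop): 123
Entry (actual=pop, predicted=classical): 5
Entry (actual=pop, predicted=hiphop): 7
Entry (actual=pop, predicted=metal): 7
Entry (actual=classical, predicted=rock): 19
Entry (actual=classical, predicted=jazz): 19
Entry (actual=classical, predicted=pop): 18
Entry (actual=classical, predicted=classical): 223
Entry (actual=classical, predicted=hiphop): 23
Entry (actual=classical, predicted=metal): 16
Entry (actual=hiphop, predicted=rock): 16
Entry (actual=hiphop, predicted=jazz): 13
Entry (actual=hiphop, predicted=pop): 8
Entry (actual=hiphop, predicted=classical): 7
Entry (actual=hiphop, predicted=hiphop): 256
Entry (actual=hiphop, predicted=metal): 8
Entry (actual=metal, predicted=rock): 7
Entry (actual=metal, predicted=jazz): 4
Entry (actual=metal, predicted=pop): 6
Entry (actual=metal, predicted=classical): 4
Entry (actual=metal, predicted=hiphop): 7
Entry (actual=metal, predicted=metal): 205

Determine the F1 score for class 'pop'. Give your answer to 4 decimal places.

F1 score = 2·TP/(2·TP+FP+FN).
pop: TP=123, FP=4+31+18+8+6=67, FN=4+1+5+7+7=24 → 246/337 = 0.72997

0.7300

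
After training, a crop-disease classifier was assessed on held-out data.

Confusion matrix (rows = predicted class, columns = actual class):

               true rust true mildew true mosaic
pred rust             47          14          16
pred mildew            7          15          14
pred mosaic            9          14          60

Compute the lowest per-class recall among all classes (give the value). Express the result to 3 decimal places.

0.349

Per-class recall (TP/(TP+FN)):
  rust: TP=47, FN=7+9=16 → 47/63 = 0.7460
  mildew: TP=15, FN=14+14=28 → 15/43 = 0.3488
  mosaic: TP=60, FN=16+14=30 → 60/90 = 0.6667
Lowest is class 'mildew' with recall = 0.349.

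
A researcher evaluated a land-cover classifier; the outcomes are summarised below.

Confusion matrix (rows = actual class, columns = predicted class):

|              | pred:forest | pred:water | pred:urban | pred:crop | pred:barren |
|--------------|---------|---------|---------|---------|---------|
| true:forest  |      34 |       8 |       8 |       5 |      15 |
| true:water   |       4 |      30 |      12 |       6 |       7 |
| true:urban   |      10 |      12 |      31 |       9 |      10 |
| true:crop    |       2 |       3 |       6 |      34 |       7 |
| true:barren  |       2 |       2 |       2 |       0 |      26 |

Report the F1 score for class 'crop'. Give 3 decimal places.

Treat 'crop' as positive and all other classes as negative.
F1 score = 2·TP/(2·TP+FP+FN).
crop: TP=34, FP=5+6+9+0=20, FN=2+3+6+7=18 → 68/106 = 0.6415

0.642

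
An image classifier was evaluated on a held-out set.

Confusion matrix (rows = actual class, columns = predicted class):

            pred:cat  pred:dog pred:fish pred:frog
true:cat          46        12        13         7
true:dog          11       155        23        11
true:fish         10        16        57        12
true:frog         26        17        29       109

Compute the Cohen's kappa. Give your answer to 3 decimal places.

Observed agreement pₒ = trace/N = 367/554 = 0.6625
Expected agreement pₑ = Σ (rowᵢ·colᵢ)/N² = (78·93 + 200·200 + 95·122 + 181·139)/554² = 0.2737
κ = (pₒ − pₑ)/(1 − pₑ) = (0.6625 − 0.2737)/(1 − 0.2737) = 0.535

0.535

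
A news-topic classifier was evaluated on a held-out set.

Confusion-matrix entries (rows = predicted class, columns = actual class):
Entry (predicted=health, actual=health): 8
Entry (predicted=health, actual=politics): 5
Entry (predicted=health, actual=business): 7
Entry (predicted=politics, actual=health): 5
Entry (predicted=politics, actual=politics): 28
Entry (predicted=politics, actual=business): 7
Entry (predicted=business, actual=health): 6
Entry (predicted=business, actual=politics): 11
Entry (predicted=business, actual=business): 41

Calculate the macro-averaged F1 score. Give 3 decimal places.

0.601

Per-class F1 score (2·TP/(2·TP+FP+FN)):
  health: TP=8, FP=5+7=12, FN=5+6=11 → 16/39 = 0.4103
  politics: TP=28, FP=5+7=12, FN=5+11=16 → 56/84 = 0.6667
  business: TP=41, FP=6+11=17, FN=7+7=14 → 82/113 = 0.7257
Macro-F1 score = mean = (0.4103 + 0.6667 + 0.7257) / 3 = 0.601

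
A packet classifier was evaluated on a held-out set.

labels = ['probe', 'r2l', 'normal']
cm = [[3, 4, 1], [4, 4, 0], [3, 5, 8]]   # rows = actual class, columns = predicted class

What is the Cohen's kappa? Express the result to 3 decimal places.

Observed agreement pₒ = trace/N = 15/32 = 0.4688
Expected agreement pₑ = Σ (rowᵢ·colᵢ)/N² = (8·10 + 8·13 + 16·9)/32² = 0.3203
κ = (pₒ − pₑ)/(1 − pₑ) = (0.4688 − 0.3203)/(1 − 0.3203) = 0.218

0.218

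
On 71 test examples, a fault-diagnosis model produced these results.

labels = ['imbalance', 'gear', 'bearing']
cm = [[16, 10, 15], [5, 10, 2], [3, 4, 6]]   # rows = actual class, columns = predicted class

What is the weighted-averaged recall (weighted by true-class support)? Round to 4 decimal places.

0.4507

Per-class recall (TP/(TP+FN)):
  imbalance: TP=16, FN=10+15=25 → 16/41 = 0.39024
  gear: TP=10, FN=5+2=7 → 10/17 = 0.58824
  bearing: TP=6, FN=3+4=7 → 6/13 = 0.46154
Weighted-recall = Σ (supportᵢ/N)·recallᵢ with N=71: (41/71)·0.39024 + (17/71)·0.58824 + (13/71)·0.46154 = 0.4507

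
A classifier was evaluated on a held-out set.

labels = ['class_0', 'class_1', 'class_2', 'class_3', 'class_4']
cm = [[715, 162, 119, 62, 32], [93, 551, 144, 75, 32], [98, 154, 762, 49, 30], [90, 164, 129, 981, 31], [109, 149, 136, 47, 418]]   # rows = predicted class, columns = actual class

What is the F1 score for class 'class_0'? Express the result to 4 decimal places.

Take TP from the diagonal, FP from the rest of the 'class_0' prediction marginal, FN from the rest of the 'class_0' actual marginal.
F1 score = 2·TP/(2·TP+FP+FN).
class_0: TP=715, FP=162+119+62+32=375, FN=93+98+90+109=390 → 1430/2195 = 0.65148

0.6515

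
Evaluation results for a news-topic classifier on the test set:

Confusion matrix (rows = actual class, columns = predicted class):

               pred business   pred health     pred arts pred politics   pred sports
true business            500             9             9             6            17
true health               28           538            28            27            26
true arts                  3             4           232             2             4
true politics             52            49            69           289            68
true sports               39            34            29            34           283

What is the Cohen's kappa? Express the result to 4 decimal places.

Observed agreement pₒ = trace/N = 1842/2379 = 0.77427
Expected agreement pₑ = Σ (rowᵢ·colᵢ)/N² = (541·622 + 647·634 + 245·367 + 527·358 + 419·398)/2379² = 0.21062
κ = (pₒ − pₑ)/(1 − pₑ) = (0.77427 − 0.21062)/(1 − 0.21062) = 0.7140

0.7140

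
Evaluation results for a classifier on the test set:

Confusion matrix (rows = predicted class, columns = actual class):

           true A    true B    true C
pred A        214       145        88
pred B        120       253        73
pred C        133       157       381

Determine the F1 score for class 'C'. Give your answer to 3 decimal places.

0.628

Treat 'C' as positive and all other classes as negative.
F1 score = 2·TP/(2·TP+FP+FN).
C: TP=381, FP=133+157=290, FN=88+73=161 → 762/1213 = 0.6282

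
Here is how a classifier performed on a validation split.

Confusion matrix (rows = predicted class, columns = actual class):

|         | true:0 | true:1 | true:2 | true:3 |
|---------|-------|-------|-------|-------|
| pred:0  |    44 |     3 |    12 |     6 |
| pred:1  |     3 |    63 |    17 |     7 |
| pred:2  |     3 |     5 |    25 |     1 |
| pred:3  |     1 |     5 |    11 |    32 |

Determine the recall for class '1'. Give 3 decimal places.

0.829

Take TP from the diagonal, FP from the rest of the '1' prediction marginal, FN from the rest of the '1' actual marginal.
recall = TP/(TP+FN).
1: TP=63, FN=3+5+5=13 → 63/76 = 0.8289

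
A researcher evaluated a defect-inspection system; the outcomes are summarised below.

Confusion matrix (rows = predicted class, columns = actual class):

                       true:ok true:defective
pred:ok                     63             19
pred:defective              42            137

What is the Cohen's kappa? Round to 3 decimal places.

0.496

Observed agreement pₒ = trace/N = 200/261 = 0.7663
Expected agreement pₑ = Σ (rowᵢ·colᵢ)/N² = (105·82 + 156·179)/261² = 0.5363
κ = (pₒ − pₑ)/(1 − pₑ) = (0.7663 − 0.5363)/(1 − 0.5363) = 0.496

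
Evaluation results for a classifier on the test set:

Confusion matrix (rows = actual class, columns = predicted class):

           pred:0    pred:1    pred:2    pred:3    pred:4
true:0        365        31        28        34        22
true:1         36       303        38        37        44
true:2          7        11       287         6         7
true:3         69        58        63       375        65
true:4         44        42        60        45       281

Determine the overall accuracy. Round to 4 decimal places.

0.6832

Accuracy = trace / total = (365+303+287+375+281=1611) / 2358 = 1611/2358 = 0.6832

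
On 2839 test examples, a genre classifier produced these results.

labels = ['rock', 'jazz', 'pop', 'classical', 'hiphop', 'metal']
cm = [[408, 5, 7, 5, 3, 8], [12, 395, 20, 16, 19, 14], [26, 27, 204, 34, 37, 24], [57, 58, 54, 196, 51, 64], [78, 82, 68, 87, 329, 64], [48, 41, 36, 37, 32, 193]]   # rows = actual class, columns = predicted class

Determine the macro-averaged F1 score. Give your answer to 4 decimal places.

0.5957

Per-class F1 score (2·TP/(2·TP+FP+FN)):
  rock: TP=408, FP=12+26+57+78+48=221, FN=5+7+5+3+8=28 → 816/1065 = 0.76620
  jazz: TP=395, FP=5+27+58+82+41=213, FN=12+20+16+19+14=81 → 790/1084 = 0.72878
  pop: TP=204, FP=7+20+54+68+36=185, FN=26+27+34+37+24=148 → 408/741 = 0.55061
  classical: TP=196, FP=5+16+34+87+37=179, FN=57+58+54+51+64=284 → 392/855 = 0.45848
  hiphop: TP=329, FP=3+19+37+51+32=142, FN=78+82+68+87+64=379 → 658/1179 = 0.55810
  metal: TP=193, FP=8+14+24+64+64=174, FN=48+41+36+37+32=194 → 386/754 = 0.51194
Macro-F1 score = mean = (0.76620 + 0.72878 + 0.55061 + 0.45848 + 0.55810 + 0.51194) / 6 = 0.5957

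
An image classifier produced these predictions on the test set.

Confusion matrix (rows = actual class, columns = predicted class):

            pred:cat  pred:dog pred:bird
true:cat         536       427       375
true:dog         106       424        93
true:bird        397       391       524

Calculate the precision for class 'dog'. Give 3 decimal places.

0.341

One-vs-rest for 'dog': TP = diagonal; FP = other classes predicted 'dog'; FN = 'dog' predicted as other.
precision = TP/(TP+FP).
dog: TP=424, FP=427+391=818 → 424/1242 = 0.3414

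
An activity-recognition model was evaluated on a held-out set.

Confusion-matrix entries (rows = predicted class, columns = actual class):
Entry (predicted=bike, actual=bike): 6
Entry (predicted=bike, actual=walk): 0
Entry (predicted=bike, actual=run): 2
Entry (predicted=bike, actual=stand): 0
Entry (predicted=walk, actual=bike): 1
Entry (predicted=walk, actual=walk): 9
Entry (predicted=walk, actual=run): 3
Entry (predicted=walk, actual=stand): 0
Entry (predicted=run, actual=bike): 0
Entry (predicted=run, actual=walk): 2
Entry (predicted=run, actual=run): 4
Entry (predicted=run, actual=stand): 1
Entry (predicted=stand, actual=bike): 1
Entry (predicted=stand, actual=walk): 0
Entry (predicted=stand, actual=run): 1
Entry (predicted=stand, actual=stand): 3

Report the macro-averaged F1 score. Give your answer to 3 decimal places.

Per-class F1 score (2·TP/(2·TP+FP+FN)):
  bike: TP=6, FP=0+2+0=2, FN=1+0+1=2 → 12/16 = 0.7500
  walk: TP=9, FP=1+3+0=4, FN=0+2+0=2 → 18/24 = 0.7500
  run: TP=4, FP=0+2+1=3, FN=2+3+1=6 → 8/17 = 0.4706
  stand: TP=3, FP=1+0+1=2, FN=0+0+1=1 → 6/9 = 0.6667
Macro-F1 score = mean = (0.7500 + 0.7500 + 0.4706 + 0.6667) / 4 = 0.659

0.659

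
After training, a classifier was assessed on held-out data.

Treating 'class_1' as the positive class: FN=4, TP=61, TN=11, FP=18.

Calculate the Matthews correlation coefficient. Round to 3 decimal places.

MCC = (TP·TN − FP·FN) / √((TP+FP)(TP+FN)(TN+FP)(TN+FN))
Numerator = 61·11 − 18·4 = 599
Denominator = √(79·65·29·15) = √2233725 = 1494.5652
MCC = 599 / 1494.5652 = 0.401

0.401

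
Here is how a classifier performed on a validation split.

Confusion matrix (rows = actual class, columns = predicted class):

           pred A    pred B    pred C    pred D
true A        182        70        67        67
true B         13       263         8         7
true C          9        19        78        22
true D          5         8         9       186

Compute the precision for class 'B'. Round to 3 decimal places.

0.731

Treat 'B' as positive and all other classes as negative.
precision = TP/(TP+FP).
B: TP=263, FP=70+19+8=97 → 263/360 = 0.7306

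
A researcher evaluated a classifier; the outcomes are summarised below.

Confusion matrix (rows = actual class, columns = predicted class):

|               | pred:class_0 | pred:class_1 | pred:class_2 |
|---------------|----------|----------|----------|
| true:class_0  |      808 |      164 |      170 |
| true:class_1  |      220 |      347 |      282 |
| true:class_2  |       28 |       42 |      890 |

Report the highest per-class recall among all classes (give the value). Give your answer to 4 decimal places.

Per-class recall (TP/(TP+FN)):
  class_0: TP=808, FN=164+170=334 → 808/1142 = 0.70753
  class_1: TP=347, FN=220+282=502 → 347/849 = 0.40872
  class_2: TP=890, FN=28+42=70 → 890/960 = 0.92708
Highest is class 'class_2' with recall = 0.9271.

0.9271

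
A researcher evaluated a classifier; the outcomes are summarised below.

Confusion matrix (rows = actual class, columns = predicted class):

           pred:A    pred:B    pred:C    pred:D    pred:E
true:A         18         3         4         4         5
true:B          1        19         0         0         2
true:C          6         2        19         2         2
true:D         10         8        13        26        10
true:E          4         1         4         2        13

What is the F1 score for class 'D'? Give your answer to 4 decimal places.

Treat 'D' as positive and all other classes as negative.
F1 score = 2·TP/(2·TP+FP+FN).
D: TP=26, FP=4+0+2+2=8, FN=10+8+13+10=41 → 52/101 = 0.51485

0.5149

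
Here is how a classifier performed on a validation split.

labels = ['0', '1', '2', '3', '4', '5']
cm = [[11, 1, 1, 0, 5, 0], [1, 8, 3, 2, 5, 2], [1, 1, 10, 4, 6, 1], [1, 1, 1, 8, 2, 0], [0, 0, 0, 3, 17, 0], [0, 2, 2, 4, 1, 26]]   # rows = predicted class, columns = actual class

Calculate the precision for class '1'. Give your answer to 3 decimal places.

One-vs-rest for '1': TP = diagonal; FP = other classes predicted '1'; FN = '1' predicted as other.
precision = TP/(TP+FP).
1: TP=8, FP=1+3+2+5+2=13 → 8/21 = 0.3810

0.381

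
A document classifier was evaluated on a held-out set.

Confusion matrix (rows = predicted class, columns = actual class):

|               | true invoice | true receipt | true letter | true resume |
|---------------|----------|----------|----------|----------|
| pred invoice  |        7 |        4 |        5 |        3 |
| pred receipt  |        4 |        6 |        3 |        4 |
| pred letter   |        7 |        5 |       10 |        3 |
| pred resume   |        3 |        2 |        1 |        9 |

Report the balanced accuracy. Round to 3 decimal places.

0.422

Balanced accuracy = mean of per-class recall.
  invoice: recall = 7/21 = 0.3333
  receipt: recall = 6/17 = 0.3529
  letter: recall = 10/19 = 0.5263
  resume: recall = 9/19 = 0.4737
Mean = (0.3333 + 0.3529 + 0.5263 + 0.4737) / 4 = 0.422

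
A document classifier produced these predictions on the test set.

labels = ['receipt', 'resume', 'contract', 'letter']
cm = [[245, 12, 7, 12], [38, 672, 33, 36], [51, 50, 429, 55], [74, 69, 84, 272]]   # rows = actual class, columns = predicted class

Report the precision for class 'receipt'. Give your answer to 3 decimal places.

One-vs-rest for 'receipt': TP = diagonal; FP = other classes predicted 'receipt'; FN = 'receipt' predicted as other.
precision = TP/(TP+FP).
receipt: TP=245, FP=38+51+74=163 → 245/408 = 0.6005

0.600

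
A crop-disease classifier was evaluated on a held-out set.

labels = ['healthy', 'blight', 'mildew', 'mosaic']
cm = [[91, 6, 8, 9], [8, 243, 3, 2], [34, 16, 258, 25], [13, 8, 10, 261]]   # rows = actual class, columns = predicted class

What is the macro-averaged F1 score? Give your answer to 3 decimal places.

0.837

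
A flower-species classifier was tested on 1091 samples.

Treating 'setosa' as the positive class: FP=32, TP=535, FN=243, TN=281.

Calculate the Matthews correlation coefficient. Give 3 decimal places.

0.530

MCC = (TP·TN − FP·FN) / √((TP+FP)(TP+FN)(TN+FP)(TN+FN))
Numerator = 535·281 − 32·243 = 142559
Denominator = √(567·778·313·524) = √72349957512 = 268979.4741
MCC = 142559 / 268979.4741 = 0.530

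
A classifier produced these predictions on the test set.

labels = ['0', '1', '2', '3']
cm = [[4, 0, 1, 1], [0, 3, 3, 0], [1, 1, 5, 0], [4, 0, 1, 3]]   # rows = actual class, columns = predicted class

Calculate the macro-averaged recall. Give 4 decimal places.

0.5640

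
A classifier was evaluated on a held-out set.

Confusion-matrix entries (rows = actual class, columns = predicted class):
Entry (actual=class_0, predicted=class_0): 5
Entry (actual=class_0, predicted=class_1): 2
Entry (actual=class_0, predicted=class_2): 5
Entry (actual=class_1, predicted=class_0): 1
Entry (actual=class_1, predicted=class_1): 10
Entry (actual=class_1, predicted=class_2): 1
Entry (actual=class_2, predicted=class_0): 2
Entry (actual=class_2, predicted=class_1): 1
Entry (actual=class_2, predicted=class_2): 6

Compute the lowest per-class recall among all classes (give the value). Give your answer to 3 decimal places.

0.417

Per-class recall (TP/(TP+FN)):
  class_0: TP=5, FN=2+5=7 → 5/12 = 0.4167
  class_1: TP=10, FN=1+1=2 → 10/12 = 0.8333
  class_2: TP=6, FN=2+1=3 → 6/9 = 0.6667
Lowest is class 'class_0' with recall = 0.417.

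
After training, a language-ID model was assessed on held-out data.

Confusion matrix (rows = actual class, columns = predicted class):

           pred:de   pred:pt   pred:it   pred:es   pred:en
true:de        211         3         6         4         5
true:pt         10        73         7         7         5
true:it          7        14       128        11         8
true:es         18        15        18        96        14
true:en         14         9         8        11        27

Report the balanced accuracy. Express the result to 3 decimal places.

Balanced accuracy = mean of per-class recall.
  de: recall = 211/229 = 0.9214
  pt: recall = 73/102 = 0.7157
  it: recall = 128/168 = 0.7619
  es: recall = 96/161 = 0.5963
  en: recall = 27/69 = 0.3913
Mean = (0.9214 + 0.7157 + 0.7619 + 0.5963 + 0.3913) / 5 = 0.677

0.677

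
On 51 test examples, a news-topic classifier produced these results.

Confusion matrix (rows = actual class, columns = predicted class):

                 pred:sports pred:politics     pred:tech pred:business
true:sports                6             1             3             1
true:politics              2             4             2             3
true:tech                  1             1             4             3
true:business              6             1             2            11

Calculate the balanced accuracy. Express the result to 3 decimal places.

Balanced accuracy = mean of per-class recall.
  sports: recall = 6/11 = 0.5455
  politics: recall = 4/11 = 0.3636
  tech: recall = 4/9 = 0.4444
  business: recall = 11/20 = 0.5500
Mean = (0.5455 + 0.3636 + 0.4444 + 0.5500) / 4 = 0.476

0.476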